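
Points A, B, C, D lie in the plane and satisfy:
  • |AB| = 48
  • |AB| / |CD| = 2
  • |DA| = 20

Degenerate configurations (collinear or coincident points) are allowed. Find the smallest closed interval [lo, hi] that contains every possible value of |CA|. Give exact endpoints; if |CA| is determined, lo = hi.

|AB| ∈ {48}
|AD| ∈ {20}
|CD| ∈ {24}
|BD| ∈ [28, 68]
|AC| ∈ [4, 44]
|BC| ∈ [4, 92]

|CA| ∈ [4, 44]  (≈ [4.0000, 44.0000])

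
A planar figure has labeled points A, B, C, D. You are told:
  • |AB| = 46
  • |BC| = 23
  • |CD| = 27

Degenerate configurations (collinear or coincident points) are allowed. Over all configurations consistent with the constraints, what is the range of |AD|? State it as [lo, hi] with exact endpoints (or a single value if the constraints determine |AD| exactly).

|AB| ∈ {46}
|BC| ∈ {23}
|CD| ∈ {27}
|AC| ∈ [23, 69]
|BD| ∈ [4, 50]
|AD| ∈ [0, 96]

|AD| ∈ [0, 96]  (≈ [0.0000, 96.0000])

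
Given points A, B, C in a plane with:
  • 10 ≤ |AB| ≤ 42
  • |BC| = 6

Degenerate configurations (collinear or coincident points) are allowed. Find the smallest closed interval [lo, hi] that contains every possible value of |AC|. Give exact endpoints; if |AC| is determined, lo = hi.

|AC| ∈ [4, 48]  (≈ [4.0000, 48.0000])

|AB| ∈ [10, 42]
|BC| ∈ {6}
|AC| ∈ [4, 48]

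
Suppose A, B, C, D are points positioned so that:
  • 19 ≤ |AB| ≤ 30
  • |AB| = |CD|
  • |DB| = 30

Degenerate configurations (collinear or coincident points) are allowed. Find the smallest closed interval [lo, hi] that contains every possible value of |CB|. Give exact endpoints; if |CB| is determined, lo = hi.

|CB| ∈ [0, 60]  (≈ [0.0000, 60.0000])

|AB| ∈ [19, 30]
|BD| ∈ {30}
|CD| ∈ [19, 30]
|AD| ∈ [0, 60]
|BC| ∈ [0, 60]
|AC| ∈ [0, 90]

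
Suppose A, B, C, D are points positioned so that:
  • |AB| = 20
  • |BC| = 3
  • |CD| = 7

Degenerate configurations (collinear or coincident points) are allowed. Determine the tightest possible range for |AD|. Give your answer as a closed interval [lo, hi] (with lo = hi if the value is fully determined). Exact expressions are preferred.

|AB| ∈ {20}
|BC| ∈ {3}
|CD| ∈ {7}
|AC| ∈ [17, 23]
|BD| ∈ [4, 10]
|AD| ∈ [10, 30]

|AD| ∈ [10, 30]  (≈ [10.0000, 30.0000])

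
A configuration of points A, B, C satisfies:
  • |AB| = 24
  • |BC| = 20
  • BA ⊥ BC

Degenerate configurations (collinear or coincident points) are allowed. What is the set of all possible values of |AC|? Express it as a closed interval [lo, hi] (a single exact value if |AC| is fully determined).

|AC| = 4·√(61)  (≈ 31.2410)

|AB| ∈ {24}
|BC| ∈ {20}
|AC| ∈ {4·√(61)}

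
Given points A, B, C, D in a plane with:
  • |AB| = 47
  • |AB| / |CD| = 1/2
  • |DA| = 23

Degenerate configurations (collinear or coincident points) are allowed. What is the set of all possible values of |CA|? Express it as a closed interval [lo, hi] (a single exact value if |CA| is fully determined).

|CA| ∈ [71, 117]  (≈ [71.0000, 117.0000])

|AB| ∈ {47}
|AD| ∈ {23}
|CD| ∈ {94}
|BD| ∈ [24, 70]
|AC| ∈ [71, 117]
|BC| ∈ [24, 164]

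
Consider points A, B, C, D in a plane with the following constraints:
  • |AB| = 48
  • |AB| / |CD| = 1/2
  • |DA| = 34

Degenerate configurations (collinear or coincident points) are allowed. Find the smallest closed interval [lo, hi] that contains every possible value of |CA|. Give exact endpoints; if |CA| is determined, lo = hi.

|AB| ∈ {48}
|AD| ∈ {34}
|CD| ∈ {96}
|BD| ∈ [14, 82]
|AC| ∈ [62, 130]
|BC| ∈ [14, 178]

|CA| ∈ [62, 130]  (≈ [62.0000, 130.0000])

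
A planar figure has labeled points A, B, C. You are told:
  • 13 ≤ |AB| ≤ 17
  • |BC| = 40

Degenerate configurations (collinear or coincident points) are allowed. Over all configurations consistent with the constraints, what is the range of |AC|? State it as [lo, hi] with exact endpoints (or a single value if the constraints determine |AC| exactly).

|AB| ∈ [13, 17]
|BC| ∈ {40}
|AC| ∈ [23, 57]

|AC| ∈ [23, 57]  (≈ [23.0000, 57.0000])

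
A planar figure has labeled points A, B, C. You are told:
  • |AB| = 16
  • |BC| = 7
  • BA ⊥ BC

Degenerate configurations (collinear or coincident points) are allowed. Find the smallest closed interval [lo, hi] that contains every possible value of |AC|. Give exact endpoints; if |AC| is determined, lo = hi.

|AB| ∈ {16}
|BC| ∈ {7}
|AC| ∈ {√(305)}

|AC| = √(305)  (≈ 17.4642)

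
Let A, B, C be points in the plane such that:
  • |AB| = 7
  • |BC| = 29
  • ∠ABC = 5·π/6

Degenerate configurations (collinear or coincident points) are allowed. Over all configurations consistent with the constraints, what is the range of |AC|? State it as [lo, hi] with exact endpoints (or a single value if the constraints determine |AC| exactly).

|AB| ∈ {7}
|BC| ∈ {29}
|AC| ∈ {√(203·√(3) + 890)}

|AC| = √(203·√(3) + 890)  (≈ 35.2364)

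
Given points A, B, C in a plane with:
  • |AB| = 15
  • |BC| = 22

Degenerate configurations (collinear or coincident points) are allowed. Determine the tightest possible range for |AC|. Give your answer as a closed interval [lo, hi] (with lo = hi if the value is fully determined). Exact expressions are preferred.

|AB| ∈ {15}
|BC| ∈ {22}
|AC| ∈ [7, 37]

|AC| ∈ [7, 37]  (≈ [7.0000, 37.0000])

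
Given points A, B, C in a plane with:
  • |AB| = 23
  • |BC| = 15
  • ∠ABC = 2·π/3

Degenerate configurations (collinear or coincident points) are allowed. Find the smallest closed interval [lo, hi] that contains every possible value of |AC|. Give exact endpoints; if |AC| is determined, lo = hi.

|AB| ∈ {23}
|BC| ∈ {15}
|AC| ∈ {√(1099)}

|AC| = √(1099)  (≈ 33.1512)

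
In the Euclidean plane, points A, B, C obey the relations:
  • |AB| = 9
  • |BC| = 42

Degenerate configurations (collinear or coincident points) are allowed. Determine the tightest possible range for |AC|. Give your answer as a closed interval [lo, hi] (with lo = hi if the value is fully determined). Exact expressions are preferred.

|AC| ∈ [33, 51]  (≈ [33.0000, 51.0000])

|AB| ∈ {9}
|BC| ∈ {42}
|AC| ∈ [33, 51]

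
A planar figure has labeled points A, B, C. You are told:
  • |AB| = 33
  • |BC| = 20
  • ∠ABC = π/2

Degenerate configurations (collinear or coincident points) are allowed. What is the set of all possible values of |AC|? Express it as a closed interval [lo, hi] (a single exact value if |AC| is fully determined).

|AB| ∈ {33}
|BC| ∈ {20}
|AC| ∈ {√(1489)}

|AC| = √(1489)  (≈ 38.5876)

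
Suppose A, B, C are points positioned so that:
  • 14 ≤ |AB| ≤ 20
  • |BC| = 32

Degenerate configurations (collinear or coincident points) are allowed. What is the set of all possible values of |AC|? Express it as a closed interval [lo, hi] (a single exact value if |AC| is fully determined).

|AC| ∈ [12, 52]  (≈ [12.0000, 52.0000])

|AB| ∈ [14, 20]
|BC| ∈ {32}
|AC| ∈ [12, 52]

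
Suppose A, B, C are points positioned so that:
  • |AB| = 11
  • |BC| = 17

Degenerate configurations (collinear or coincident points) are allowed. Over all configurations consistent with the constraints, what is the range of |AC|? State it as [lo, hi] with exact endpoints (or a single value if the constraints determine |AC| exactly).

|AC| ∈ [6, 28]  (≈ [6.0000, 28.0000])

|AB| ∈ {11}
|BC| ∈ {17}
|AC| ∈ [6, 28]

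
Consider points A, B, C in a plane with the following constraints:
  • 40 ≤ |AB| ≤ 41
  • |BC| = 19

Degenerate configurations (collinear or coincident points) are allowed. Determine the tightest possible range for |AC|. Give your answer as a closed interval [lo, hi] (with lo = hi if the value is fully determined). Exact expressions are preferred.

|AB| ∈ [40, 41]
|BC| ∈ {19}
|AC| ∈ [21, 60]

|AC| ∈ [21, 60]  (≈ [21.0000, 60.0000])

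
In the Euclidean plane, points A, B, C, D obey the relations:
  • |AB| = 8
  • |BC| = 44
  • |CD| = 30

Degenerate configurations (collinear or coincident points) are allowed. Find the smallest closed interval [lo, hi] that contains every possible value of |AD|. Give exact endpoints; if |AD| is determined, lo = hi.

|AD| ∈ [6, 82]  (≈ [6.0000, 82.0000])

|AB| ∈ {8}
|BC| ∈ {44}
|CD| ∈ {30}
|AC| ∈ [36, 52]
|BD| ∈ [14, 74]
|AD| ∈ [6, 82]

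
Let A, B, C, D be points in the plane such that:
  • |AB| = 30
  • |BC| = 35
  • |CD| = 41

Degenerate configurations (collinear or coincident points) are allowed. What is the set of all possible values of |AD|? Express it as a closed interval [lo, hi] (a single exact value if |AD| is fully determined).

|AD| ∈ [0, 106]  (≈ [0.0000, 106.0000])

|AB| ∈ {30}
|BC| ∈ {35}
|CD| ∈ {41}
|AC| ∈ [5, 65]
|BD| ∈ [6, 76]
|AD| ∈ [0, 106]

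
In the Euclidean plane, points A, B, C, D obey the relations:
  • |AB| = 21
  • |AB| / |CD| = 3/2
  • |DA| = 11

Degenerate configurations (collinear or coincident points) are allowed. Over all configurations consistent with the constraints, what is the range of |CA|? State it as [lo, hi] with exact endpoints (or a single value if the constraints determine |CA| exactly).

|CA| ∈ [3, 25]  (≈ [3.0000, 25.0000])

|AB| ∈ {21}
|AD| ∈ {11}
|CD| ∈ {14}
|BD| ∈ [10, 32]
|AC| ∈ [3, 25]
|BC| ∈ [0, 46]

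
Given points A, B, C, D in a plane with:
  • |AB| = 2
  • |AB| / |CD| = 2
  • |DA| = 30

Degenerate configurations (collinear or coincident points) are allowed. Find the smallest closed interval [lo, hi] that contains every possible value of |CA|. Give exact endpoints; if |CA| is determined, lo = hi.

|AB| ∈ {2}
|AD| ∈ {30}
|CD| ∈ {1}
|BD| ∈ [28, 32]
|AC| ∈ [29, 31]
|BC| ∈ [27, 33]

|CA| ∈ [29, 31]  (≈ [29.0000, 31.0000])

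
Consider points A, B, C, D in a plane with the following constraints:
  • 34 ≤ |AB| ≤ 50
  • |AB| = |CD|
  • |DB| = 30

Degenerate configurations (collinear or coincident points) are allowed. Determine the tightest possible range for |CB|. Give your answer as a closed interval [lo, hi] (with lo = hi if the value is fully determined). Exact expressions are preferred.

|CB| ∈ [4, 80]  (≈ [4.0000, 80.0000])

|AB| ∈ [34, 50]
|BD| ∈ {30}
|CD| ∈ [34, 50]
|AD| ∈ [4, 80]
|BC| ∈ [4, 80]
|AC| ∈ [0, 130]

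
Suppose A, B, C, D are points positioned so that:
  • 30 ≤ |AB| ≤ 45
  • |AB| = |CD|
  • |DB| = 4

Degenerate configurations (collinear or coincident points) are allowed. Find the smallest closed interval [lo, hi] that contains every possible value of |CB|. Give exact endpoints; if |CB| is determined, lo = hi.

|CB| ∈ [26, 49]  (≈ [26.0000, 49.0000])

|AB| ∈ [30, 45]
|BD| ∈ {4}
|CD| ∈ [30, 45]
|AD| ∈ [26, 49]
|BC| ∈ [26, 49]
|AC| ∈ [0, 94]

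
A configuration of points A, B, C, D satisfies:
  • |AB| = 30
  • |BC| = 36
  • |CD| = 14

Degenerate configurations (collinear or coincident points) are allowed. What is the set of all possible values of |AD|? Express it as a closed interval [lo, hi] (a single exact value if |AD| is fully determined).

|AB| ∈ {30}
|BC| ∈ {36}
|CD| ∈ {14}
|AC| ∈ [6, 66]
|BD| ∈ [22, 50]
|AD| ∈ [0, 80]

|AD| ∈ [0, 80]  (≈ [0.0000, 80.0000])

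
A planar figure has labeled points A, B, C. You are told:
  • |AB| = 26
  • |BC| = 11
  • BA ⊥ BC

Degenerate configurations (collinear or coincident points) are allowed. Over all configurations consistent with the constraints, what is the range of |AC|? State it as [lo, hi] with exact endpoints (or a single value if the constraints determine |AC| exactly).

|AC| = √(797)  (≈ 28.2312)

|AB| ∈ {26}
|BC| ∈ {11}
|AC| ∈ {√(797)}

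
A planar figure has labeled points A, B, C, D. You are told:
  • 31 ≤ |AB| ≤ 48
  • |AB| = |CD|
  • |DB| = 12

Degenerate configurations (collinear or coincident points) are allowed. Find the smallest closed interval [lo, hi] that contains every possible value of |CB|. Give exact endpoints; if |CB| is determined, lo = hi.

|CB| ∈ [19, 60]  (≈ [19.0000, 60.0000])

|AB| ∈ [31, 48]
|BD| ∈ {12}
|CD| ∈ [31, 48]
|AD| ∈ [19, 60]
|BC| ∈ [19, 60]
|AC| ∈ [0, 108]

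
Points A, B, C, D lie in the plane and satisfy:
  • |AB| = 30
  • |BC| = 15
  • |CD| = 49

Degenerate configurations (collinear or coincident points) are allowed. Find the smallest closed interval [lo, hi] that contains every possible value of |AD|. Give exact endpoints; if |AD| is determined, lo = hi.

|AB| ∈ {30}
|BC| ∈ {15}
|CD| ∈ {49}
|AC| ∈ [15, 45]
|BD| ∈ [34, 64]
|AD| ∈ [4, 94]

|AD| ∈ [4, 94]  (≈ [4.0000, 94.0000])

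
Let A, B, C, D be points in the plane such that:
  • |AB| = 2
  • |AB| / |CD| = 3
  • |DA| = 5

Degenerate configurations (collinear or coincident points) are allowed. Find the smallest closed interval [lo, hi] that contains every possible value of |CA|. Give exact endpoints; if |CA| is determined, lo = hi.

|AB| ∈ {2}
|AD| ∈ {5}
|CD| ∈ {2/3}
|BD| ∈ [3, 7]
|AC| ∈ [13/3, 17/3]
|BC| ∈ [7/3, 23/3]

|CA| ∈ [13/3, 17/3]  (≈ [4.3333, 5.6667])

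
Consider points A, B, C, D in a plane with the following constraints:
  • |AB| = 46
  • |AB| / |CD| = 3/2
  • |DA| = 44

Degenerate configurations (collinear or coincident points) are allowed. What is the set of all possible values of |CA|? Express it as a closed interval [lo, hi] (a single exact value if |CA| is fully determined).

|AB| ∈ {46}
|AD| ∈ {44}
|CD| ∈ {92/3}
|BD| ∈ [2, 90]
|AC| ∈ [40/3, 224/3]
|BC| ∈ [0, 362/3]

|CA| ∈ [40/3, 224/3]  (≈ [13.3333, 74.6667])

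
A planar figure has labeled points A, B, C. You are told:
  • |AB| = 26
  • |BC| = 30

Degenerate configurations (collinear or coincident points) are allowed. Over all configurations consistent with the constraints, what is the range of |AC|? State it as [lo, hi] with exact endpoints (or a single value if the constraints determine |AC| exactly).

|AC| ∈ [4, 56]  (≈ [4.0000, 56.0000])

|AB| ∈ {26}
|BC| ∈ {30}
|AC| ∈ [4, 56]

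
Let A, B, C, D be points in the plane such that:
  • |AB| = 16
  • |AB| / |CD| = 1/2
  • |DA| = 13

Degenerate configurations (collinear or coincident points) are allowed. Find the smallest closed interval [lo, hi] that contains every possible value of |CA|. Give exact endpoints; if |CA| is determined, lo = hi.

|AB| ∈ {16}
|AD| ∈ {13}
|CD| ∈ {32}
|BD| ∈ [3, 29]
|AC| ∈ [19, 45]
|BC| ∈ [3, 61]

|CA| ∈ [19, 45]  (≈ [19.0000, 45.0000])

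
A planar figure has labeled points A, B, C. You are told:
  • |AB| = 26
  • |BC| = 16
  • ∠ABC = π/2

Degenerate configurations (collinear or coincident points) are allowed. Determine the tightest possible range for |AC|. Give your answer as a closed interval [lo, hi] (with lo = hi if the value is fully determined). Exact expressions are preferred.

|AB| ∈ {26}
|BC| ∈ {16}
|AC| ∈ {2·√(233)}

|AC| = 2·√(233)  (≈ 30.5287)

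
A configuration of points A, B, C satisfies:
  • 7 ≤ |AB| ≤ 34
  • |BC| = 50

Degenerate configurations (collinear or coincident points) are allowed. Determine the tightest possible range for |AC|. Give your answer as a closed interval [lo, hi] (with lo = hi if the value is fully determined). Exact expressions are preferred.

|AB| ∈ [7, 34]
|BC| ∈ {50}
|AC| ∈ [16, 84]

|AC| ∈ [16, 84]  (≈ [16.0000, 84.0000])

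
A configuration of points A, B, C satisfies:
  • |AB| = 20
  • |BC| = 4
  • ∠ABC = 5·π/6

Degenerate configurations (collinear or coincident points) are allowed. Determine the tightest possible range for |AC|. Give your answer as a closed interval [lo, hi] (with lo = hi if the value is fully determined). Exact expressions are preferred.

|AC| = 4·√(5·√(3) + 26)  (≈ 23.5492)

|AB| ∈ {20}
|BC| ∈ {4}
|AC| ∈ {4·√(5·√(3) + 26)}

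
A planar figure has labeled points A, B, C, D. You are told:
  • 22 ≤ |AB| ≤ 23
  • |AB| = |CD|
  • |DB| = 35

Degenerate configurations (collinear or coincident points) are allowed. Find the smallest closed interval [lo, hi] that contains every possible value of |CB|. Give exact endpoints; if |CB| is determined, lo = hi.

|AB| ∈ [22, 23]
|BD| ∈ {35}
|CD| ∈ [22, 23]
|AD| ∈ [12, 58]
|BC| ∈ [12, 58]
|AC| ∈ [0, 81]

|CB| ∈ [12, 58]  (≈ [12.0000, 58.0000])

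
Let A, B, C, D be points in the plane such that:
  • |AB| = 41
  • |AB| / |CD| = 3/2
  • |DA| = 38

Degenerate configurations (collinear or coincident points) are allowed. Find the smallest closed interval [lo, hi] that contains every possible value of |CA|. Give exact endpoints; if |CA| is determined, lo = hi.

|AB| ∈ {41}
|AD| ∈ {38}
|CD| ∈ {82/3}
|BD| ∈ [3, 79]
|AC| ∈ [32/3, 196/3]
|BC| ∈ [0, 319/3]

|CA| ∈ [32/3, 196/3]  (≈ [10.6667, 65.3333])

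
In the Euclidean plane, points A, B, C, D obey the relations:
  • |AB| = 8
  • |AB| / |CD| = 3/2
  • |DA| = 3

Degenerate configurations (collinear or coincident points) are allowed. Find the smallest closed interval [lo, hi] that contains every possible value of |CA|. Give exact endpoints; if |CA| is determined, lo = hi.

|CA| ∈ [7/3, 25/3]  (≈ [2.3333, 8.3333])

|AB| ∈ {8}
|AD| ∈ {3}
|CD| ∈ {16/3}
|BD| ∈ [5, 11]
|AC| ∈ [7/3, 25/3]
|BC| ∈ [0, 49/3]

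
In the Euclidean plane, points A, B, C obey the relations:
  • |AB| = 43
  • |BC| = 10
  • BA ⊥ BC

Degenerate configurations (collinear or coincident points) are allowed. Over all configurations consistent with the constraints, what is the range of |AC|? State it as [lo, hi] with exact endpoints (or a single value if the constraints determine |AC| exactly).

|AB| ∈ {43}
|BC| ∈ {10}
|AC| ∈ {√(1949)}

|AC| = √(1949)  (≈ 44.1475)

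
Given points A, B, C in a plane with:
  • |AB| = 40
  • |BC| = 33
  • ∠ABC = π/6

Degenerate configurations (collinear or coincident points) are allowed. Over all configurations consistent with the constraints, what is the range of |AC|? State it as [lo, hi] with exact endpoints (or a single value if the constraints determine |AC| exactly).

|AB| ∈ {40}
|BC| ∈ {33}
|AC| ∈ {√(2689 - 1320·√(3))}

|AC| = √(2689 - 1320·√(3))  (≈ 20.0672)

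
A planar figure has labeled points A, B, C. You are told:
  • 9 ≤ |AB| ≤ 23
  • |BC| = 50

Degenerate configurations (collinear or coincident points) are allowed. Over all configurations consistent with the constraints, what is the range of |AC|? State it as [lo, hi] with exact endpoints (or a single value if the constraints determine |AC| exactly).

|AB| ∈ [9, 23]
|BC| ∈ {50}
|AC| ∈ [27, 73]

|AC| ∈ [27, 73]  (≈ [27.0000, 73.0000])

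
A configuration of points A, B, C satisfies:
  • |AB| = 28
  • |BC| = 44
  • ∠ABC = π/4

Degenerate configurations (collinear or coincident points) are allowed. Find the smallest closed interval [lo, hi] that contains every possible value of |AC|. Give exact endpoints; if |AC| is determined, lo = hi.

|AB| ∈ {28}
|BC| ∈ {44}
|AC| ∈ {4·√(170 - 77·√(2))}

|AC| = 4·√(170 - 77·√(2))  (≈ 31.2680)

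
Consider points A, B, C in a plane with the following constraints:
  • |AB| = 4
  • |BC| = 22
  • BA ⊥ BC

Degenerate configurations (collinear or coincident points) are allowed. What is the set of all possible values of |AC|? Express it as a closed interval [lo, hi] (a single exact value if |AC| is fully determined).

|AC| = 10·√(5)  (≈ 22.3607)

|AB| ∈ {4}
|BC| ∈ {22}
|AC| ∈ {10·√(5)}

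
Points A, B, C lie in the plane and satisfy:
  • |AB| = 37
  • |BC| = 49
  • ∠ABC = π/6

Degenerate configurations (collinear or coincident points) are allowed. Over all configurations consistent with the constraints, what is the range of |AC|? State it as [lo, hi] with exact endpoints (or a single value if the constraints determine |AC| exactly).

|AB| ∈ {37}
|BC| ∈ {49}
|AC| ∈ {√(3770 - 1813·√(3))}

|AC| = √(3770 - 1813·√(3))  (≈ 25.0957)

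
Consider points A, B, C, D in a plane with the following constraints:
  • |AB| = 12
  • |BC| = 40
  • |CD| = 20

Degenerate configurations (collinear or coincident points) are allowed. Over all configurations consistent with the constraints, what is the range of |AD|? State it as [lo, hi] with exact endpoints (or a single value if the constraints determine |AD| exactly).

|AB| ∈ {12}
|BC| ∈ {40}
|CD| ∈ {20}
|AC| ∈ [28, 52]
|BD| ∈ [20, 60]
|AD| ∈ [8, 72]

|AD| ∈ [8, 72]  (≈ [8.0000, 72.0000])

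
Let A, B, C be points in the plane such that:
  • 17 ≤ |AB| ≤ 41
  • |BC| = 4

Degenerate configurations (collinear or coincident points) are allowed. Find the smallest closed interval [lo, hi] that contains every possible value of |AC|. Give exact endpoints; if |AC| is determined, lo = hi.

|AC| ∈ [13, 45]  (≈ [13.0000, 45.0000])

|AB| ∈ [17, 41]
|BC| ∈ {4}
|AC| ∈ [13, 45]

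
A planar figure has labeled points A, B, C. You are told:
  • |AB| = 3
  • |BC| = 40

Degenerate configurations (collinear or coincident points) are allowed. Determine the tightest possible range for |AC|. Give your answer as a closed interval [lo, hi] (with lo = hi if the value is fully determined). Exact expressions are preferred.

|AC| ∈ [37, 43]  (≈ [37.0000, 43.0000])

|AB| ∈ {3}
|BC| ∈ {40}
|AC| ∈ [37, 43]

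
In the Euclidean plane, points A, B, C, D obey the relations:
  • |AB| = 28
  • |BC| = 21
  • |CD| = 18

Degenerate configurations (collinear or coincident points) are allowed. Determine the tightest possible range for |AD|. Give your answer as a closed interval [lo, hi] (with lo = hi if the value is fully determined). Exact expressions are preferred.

|AD| ∈ [0, 67]  (≈ [0.0000, 67.0000])

|AB| ∈ {28}
|BC| ∈ {21}
|CD| ∈ {18}
|AC| ∈ [7, 49]
|BD| ∈ [3, 39]
|AD| ∈ [0, 67]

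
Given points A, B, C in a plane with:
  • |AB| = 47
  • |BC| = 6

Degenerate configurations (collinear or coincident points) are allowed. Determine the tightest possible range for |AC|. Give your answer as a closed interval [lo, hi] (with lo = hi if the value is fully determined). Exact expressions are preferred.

|AC| ∈ [41, 53]  (≈ [41.0000, 53.0000])

|AB| ∈ {47}
|BC| ∈ {6}
|AC| ∈ [41, 53]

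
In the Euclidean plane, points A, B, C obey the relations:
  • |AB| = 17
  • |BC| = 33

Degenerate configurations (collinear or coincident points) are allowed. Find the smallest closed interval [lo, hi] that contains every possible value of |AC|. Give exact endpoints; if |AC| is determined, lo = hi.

|AB| ∈ {17}
|BC| ∈ {33}
|AC| ∈ [16, 50]

|AC| ∈ [16, 50]  (≈ [16.0000, 50.0000])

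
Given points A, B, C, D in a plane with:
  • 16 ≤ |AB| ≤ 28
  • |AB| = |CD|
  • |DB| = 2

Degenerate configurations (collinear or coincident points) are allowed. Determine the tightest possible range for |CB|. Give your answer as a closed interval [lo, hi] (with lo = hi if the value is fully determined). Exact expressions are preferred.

|CB| ∈ [14, 30]  (≈ [14.0000, 30.0000])

|AB| ∈ [16, 28]
|BD| ∈ {2}
|CD| ∈ [16, 28]
|AD| ∈ [14, 30]
|BC| ∈ [14, 30]
|AC| ∈ [0, 58]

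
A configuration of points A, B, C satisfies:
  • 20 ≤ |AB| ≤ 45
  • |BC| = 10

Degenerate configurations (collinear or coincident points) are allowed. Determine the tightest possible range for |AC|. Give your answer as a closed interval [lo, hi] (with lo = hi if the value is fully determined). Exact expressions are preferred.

|AB| ∈ [20, 45]
|BC| ∈ {10}
|AC| ∈ [10, 55]

|AC| ∈ [10, 55]  (≈ [10.0000, 55.0000])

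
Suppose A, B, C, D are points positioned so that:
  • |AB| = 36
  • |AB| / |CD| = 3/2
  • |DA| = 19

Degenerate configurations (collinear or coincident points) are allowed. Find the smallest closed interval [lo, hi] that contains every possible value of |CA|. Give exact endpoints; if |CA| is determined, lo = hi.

|AB| ∈ {36}
|AD| ∈ {19}
|CD| ∈ {24}
|BD| ∈ [17, 55]
|AC| ∈ [5, 43]
|BC| ∈ [0, 79]

|CA| ∈ [5, 43]  (≈ [5.0000, 43.0000])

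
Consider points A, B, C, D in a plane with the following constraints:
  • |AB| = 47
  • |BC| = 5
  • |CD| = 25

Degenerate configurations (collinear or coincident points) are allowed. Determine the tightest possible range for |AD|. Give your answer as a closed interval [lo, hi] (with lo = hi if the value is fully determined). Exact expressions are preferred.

|AD| ∈ [17, 77]  (≈ [17.0000, 77.0000])

|AB| ∈ {47}
|BC| ∈ {5}
|CD| ∈ {25}
|AC| ∈ [42, 52]
|BD| ∈ [20, 30]
|AD| ∈ [17, 77]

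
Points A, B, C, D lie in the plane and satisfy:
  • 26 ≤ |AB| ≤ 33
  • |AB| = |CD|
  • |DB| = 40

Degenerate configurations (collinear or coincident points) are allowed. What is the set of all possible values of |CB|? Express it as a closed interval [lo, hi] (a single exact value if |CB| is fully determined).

|AB| ∈ [26, 33]
|BD| ∈ {40}
|CD| ∈ [26, 33]
|AD| ∈ [7, 73]
|BC| ∈ [7, 73]
|AC| ∈ [0, 106]

|CB| ∈ [7, 73]  (≈ [7.0000, 73.0000])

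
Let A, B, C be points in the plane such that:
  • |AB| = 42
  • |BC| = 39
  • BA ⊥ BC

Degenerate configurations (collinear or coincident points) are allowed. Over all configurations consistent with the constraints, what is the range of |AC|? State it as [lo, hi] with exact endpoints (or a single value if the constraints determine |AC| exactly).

|AC| = 3·√(365)  (≈ 57.3149)

|AB| ∈ {42}
|BC| ∈ {39}
|AC| ∈ {3·√(365)}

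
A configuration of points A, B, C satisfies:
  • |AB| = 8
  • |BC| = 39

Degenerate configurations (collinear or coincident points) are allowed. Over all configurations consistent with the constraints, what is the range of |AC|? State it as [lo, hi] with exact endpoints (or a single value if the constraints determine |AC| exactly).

|AB| ∈ {8}
|BC| ∈ {39}
|AC| ∈ [31, 47]

|AC| ∈ [31, 47]  (≈ [31.0000, 47.0000])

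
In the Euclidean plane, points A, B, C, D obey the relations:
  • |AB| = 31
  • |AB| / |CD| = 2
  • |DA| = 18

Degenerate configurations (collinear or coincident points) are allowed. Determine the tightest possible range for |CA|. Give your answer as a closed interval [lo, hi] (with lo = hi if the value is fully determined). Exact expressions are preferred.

|AB| ∈ {31}
|AD| ∈ {18}
|CD| ∈ {31/2}
|BD| ∈ [13, 49]
|AC| ∈ [5/2, 67/2]
|BC| ∈ [0, 129/2]

|CA| ∈ [5/2, 67/2]  (≈ [2.5000, 33.5000])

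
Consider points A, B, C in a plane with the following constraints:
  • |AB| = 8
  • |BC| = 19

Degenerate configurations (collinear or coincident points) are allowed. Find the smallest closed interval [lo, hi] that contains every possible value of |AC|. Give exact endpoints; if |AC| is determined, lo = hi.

|AB| ∈ {8}
|BC| ∈ {19}
|AC| ∈ [11, 27]

|AC| ∈ [11, 27]  (≈ [11.0000, 27.0000])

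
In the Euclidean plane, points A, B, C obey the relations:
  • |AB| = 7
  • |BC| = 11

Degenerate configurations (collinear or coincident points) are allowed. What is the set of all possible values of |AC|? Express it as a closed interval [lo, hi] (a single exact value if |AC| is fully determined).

|AB| ∈ {7}
|BC| ∈ {11}
|AC| ∈ [4, 18]

|AC| ∈ [4, 18]  (≈ [4.0000, 18.0000])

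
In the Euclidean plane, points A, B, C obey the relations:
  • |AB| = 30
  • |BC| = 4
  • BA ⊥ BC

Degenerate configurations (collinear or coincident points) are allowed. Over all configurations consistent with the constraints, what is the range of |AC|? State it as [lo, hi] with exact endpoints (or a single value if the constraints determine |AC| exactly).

|AB| ∈ {30}
|BC| ∈ {4}
|AC| ∈ {2·√(229)}

|AC| = 2·√(229)  (≈ 30.2655)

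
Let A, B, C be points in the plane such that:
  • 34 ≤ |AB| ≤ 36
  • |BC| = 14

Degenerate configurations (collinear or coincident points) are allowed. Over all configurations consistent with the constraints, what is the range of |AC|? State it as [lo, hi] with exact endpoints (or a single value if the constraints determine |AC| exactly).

|AB| ∈ [34, 36]
|BC| ∈ {14}
|AC| ∈ [20, 50]

|AC| ∈ [20, 50]  (≈ [20.0000, 50.0000])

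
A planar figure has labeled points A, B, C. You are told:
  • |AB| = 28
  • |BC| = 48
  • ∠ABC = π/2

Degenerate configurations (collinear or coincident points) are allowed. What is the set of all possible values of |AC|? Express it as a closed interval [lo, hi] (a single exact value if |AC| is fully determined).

|AB| ∈ {28}
|BC| ∈ {48}
|AC| ∈ {4·√(193)}

|AC| = 4·√(193)  (≈ 55.5698)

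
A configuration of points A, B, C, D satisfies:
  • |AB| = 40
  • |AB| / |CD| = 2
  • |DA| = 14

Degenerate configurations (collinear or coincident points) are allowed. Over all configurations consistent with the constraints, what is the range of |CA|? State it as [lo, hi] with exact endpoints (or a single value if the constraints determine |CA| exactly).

|CA| ∈ [6, 34]  (≈ [6.0000, 34.0000])

|AB| ∈ {40}
|AD| ∈ {14}
|CD| ∈ {20}
|BD| ∈ [26, 54]
|AC| ∈ [6, 34]
|BC| ∈ [6, 74]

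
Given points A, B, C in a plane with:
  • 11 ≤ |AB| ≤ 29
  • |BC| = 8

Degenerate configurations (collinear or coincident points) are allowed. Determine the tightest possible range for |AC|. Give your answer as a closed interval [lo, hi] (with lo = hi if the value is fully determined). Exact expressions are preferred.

|AC| ∈ [3, 37]  (≈ [3.0000, 37.0000])

|AB| ∈ [11, 29]
|BC| ∈ {8}
|AC| ∈ [3, 37]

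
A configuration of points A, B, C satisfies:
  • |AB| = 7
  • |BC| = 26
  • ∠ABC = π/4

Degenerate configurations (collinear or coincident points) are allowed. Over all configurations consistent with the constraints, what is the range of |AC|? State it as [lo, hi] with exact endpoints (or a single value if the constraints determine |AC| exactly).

|AC| = √(725 - 182·√(2))  (≈ 21.6244)

|AB| ∈ {7}
|BC| ∈ {26}
|AC| ∈ {√(725 - 182·√(2))}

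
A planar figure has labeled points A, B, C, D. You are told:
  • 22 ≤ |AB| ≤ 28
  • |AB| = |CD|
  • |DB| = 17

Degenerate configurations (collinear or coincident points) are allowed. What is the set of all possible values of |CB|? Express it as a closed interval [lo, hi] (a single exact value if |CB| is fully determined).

|AB| ∈ [22, 28]
|BD| ∈ {17}
|CD| ∈ [22, 28]
|AD| ∈ [5, 45]
|BC| ∈ [5, 45]
|AC| ∈ [0, 73]

|CB| ∈ [5, 45]  (≈ [5.0000, 45.0000])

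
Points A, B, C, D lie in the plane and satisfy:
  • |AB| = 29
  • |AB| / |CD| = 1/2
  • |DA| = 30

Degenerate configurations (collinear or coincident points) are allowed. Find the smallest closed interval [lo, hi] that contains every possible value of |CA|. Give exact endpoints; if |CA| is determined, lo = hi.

|CA| ∈ [28, 88]  (≈ [28.0000, 88.0000])

|AB| ∈ {29}
|AD| ∈ {30}
|CD| ∈ {58}
|BD| ∈ [1, 59]
|AC| ∈ [28, 88]
|BC| ∈ [0, 117]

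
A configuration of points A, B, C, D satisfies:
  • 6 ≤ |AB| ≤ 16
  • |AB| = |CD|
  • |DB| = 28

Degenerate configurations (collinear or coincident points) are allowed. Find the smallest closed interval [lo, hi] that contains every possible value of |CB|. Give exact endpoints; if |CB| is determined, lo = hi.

|AB| ∈ [6, 16]
|BD| ∈ {28}
|CD| ∈ [6, 16]
|AD| ∈ [12, 44]
|BC| ∈ [12, 44]
|AC| ∈ [0, 60]

|CB| ∈ [12, 44]  (≈ [12.0000, 44.0000])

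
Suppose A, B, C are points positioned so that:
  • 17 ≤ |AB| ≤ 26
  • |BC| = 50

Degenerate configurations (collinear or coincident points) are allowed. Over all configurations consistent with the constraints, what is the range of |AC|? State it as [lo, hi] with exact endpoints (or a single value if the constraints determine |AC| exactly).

|AB| ∈ [17, 26]
|BC| ∈ {50}
|AC| ∈ [24, 76]

|AC| ∈ [24, 76]  (≈ [24.0000, 76.0000])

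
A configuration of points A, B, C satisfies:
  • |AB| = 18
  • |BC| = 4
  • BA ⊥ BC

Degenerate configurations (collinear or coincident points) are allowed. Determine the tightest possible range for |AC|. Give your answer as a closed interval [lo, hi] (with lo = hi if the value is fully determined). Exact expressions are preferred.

|AB| ∈ {18}
|BC| ∈ {4}
|AC| ∈ {2·√(85)}

|AC| = 2·√(85)  (≈ 18.4391)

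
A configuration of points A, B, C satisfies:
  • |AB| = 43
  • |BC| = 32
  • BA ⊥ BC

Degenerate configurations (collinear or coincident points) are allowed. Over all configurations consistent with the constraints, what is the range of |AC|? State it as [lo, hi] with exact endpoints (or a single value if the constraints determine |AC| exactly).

|AB| ∈ {43}
|BC| ∈ {32}
|AC| ∈ {13·√(17)}

|AC| = 13·√(17)  (≈ 53.6004)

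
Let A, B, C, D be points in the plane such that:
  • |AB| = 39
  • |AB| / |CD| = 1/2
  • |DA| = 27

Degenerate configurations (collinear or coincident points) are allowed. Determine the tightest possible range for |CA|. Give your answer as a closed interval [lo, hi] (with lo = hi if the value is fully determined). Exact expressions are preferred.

|AB| ∈ {39}
|AD| ∈ {27}
|CD| ∈ {78}
|BD| ∈ [12, 66]
|AC| ∈ [51, 105]
|BC| ∈ [12, 144]

|CA| ∈ [51, 105]  (≈ [51.0000, 105.0000])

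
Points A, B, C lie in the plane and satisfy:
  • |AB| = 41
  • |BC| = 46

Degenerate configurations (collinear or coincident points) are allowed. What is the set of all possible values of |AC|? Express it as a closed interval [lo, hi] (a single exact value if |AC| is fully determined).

|AC| ∈ [5, 87]  (≈ [5.0000, 87.0000])

|AB| ∈ {41}
|BC| ∈ {46}
|AC| ∈ [5, 87]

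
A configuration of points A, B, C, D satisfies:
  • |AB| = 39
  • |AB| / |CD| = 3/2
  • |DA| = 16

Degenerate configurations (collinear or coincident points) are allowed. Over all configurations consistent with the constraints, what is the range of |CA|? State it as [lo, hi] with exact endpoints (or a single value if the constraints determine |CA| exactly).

|AB| ∈ {39}
|AD| ∈ {16}
|CD| ∈ {26}
|BD| ∈ [23, 55]
|AC| ∈ [10, 42]
|BC| ∈ [0, 81]

|CA| ∈ [10, 42]  (≈ [10.0000, 42.0000])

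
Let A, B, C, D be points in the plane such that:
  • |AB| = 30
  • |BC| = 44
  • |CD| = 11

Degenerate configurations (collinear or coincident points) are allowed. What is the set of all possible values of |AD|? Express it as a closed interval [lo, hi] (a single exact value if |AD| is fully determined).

|AB| ∈ {30}
|BC| ∈ {44}
|CD| ∈ {11}
|AC| ∈ [14, 74]
|BD| ∈ [33, 55]
|AD| ∈ [3, 85]

|AD| ∈ [3, 85]  (≈ [3.0000, 85.0000])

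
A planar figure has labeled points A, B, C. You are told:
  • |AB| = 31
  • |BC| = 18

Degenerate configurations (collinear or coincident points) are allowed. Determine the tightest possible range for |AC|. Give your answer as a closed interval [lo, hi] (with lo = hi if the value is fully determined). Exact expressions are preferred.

|AB| ∈ {31}
|BC| ∈ {18}
|AC| ∈ [13, 49]

|AC| ∈ [13, 49]  (≈ [13.0000, 49.0000])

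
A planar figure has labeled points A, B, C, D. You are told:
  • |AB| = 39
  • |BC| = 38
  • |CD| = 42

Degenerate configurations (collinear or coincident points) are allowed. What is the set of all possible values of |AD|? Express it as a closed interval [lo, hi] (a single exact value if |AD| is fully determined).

|AB| ∈ {39}
|BC| ∈ {38}
|CD| ∈ {42}
|AC| ∈ [1, 77]
|BD| ∈ [4, 80]
|AD| ∈ [0, 119]

|AD| ∈ [0, 119]  (≈ [0.0000, 119.0000])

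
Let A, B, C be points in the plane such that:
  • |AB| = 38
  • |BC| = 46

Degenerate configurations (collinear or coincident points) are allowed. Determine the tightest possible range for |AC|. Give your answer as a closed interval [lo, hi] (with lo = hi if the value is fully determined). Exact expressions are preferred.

|AC| ∈ [8, 84]  (≈ [8.0000, 84.0000])

|AB| ∈ {38}
|BC| ∈ {46}
|AC| ∈ [8, 84]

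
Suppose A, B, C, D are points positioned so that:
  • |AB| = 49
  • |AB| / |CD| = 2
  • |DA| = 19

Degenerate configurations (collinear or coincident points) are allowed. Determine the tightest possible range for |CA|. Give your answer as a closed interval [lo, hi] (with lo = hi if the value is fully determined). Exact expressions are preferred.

|AB| ∈ {49}
|AD| ∈ {19}
|CD| ∈ {49/2}
|BD| ∈ [30, 68]
|AC| ∈ [11/2, 87/2]
|BC| ∈ [11/2, 185/2]

|CA| ∈ [11/2, 87/2]  (≈ [5.5000, 43.5000])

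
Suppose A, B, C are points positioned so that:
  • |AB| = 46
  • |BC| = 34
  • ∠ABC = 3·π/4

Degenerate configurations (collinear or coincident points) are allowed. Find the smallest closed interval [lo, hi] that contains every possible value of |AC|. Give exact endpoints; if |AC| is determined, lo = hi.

|AC| = 2·√(391·√(2) + 818)  (≈ 74.0529)

|AB| ∈ {46}
|BC| ∈ {34}
|AC| ∈ {2·√(391·√(2) + 818)}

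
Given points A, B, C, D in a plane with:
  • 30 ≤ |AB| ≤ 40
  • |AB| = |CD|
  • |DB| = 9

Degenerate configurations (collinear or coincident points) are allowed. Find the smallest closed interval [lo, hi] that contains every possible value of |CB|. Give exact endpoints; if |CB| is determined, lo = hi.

|AB| ∈ [30, 40]
|BD| ∈ {9}
|CD| ∈ [30, 40]
|AD| ∈ [21, 49]
|BC| ∈ [21, 49]
|AC| ∈ [0, 89]

|CB| ∈ [21, 49]  (≈ [21.0000, 49.0000])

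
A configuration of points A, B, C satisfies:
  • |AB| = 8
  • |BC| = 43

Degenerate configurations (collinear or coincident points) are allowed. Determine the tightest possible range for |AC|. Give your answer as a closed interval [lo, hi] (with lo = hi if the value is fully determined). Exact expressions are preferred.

|AC| ∈ [35, 51]  (≈ [35.0000, 51.0000])

|AB| ∈ {8}
|BC| ∈ {43}
|AC| ∈ [35, 51]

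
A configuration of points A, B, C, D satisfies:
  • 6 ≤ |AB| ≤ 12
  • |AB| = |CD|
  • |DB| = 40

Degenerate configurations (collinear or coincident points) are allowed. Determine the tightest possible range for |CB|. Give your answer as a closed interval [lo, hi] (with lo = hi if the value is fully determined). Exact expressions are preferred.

|AB| ∈ [6, 12]
|BD| ∈ {40}
|CD| ∈ [6, 12]
|AD| ∈ [28, 52]
|BC| ∈ [28, 52]
|AC| ∈ [16, 64]

|CB| ∈ [28, 52]  (≈ [28.0000, 52.0000])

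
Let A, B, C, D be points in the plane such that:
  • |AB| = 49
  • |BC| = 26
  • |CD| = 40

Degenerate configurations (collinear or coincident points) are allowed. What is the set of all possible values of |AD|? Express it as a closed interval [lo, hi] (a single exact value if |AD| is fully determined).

|AB| ∈ {49}
|BC| ∈ {26}
|CD| ∈ {40}
|AC| ∈ [23, 75]
|BD| ∈ [14, 66]
|AD| ∈ [0, 115]

|AD| ∈ [0, 115]  (≈ [0.0000, 115.0000])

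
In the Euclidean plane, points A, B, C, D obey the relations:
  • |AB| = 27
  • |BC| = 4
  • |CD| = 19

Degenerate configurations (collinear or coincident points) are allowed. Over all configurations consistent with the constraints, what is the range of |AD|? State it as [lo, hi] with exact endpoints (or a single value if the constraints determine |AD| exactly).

|AD| ∈ [4, 50]  (≈ [4.0000, 50.0000])

|AB| ∈ {27}
|BC| ∈ {4}
|CD| ∈ {19}
|AC| ∈ [23, 31]
|BD| ∈ [15, 23]
|AD| ∈ [4, 50]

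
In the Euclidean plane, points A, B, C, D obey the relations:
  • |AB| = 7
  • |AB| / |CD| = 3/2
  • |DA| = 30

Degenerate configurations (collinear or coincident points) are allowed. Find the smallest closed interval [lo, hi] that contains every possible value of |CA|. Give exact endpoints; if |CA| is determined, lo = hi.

|CA| ∈ [76/3, 104/3]  (≈ [25.3333, 34.6667])

|AB| ∈ {7}
|AD| ∈ {30}
|CD| ∈ {14/3}
|BD| ∈ [23, 37]
|AC| ∈ [76/3, 104/3]
|BC| ∈ [55/3, 125/3]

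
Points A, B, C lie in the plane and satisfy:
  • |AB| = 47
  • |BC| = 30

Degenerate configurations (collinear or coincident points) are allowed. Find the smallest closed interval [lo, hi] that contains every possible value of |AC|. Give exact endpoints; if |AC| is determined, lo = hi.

|AC| ∈ [17, 77]  (≈ [17.0000, 77.0000])

|AB| ∈ {47}
|BC| ∈ {30}
|AC| ∈ [17, 77]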